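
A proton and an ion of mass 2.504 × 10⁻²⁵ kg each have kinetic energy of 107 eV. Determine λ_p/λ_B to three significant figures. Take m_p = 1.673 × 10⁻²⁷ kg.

At fixed KE, p = √(2mKE) so λ = h/p ∝ 1/√m.
λ_p/λ_B = √(m_B/m_p) = √(2.504 × 10⁻²⁵/1.673 × 10⁻²⁷) = √(149.7) = 12.2.

λ_p/λ_B = 12.2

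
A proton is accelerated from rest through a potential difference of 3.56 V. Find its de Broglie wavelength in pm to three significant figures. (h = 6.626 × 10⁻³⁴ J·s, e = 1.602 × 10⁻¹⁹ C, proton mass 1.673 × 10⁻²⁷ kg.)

λ = 15.2 pm

KE = eV = 1.602 × 10⁻¹⁹ × 3.560 = 5.703 × 10⁻¹⁹ J.
p = √(2mKE) = √(2 × 1.673 × 10⁻²⁷ × 5.703 × 10⁻¹⁹) = 4.368 × 10⁻²³ kg·m/s.
λ = h/p = 6.626 × 10⁻³⁴ / 4.368 × 10⁻²³ = 1.52 × 10⁻¹¹ m = 15.2 pm.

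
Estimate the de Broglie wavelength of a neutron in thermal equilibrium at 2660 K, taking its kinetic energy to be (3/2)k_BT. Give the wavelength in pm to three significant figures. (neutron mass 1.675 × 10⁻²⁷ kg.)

λ = 48.8 pm

KE = (3/2)k_BT = 1.5 × 1.381 × 10⁻²³ × 2660 = 5.510 × 10⁻²⁰ J.
p = √(2mKE) = √(2 × 1.675 × 10⁻²⁷ × 5.510 × 10⁻²⁰) = 1.359 × 10⁻²³ kg·m/s.
λ = h/p = 4.88 × 10⁻¹¹ m = 48.8 pm.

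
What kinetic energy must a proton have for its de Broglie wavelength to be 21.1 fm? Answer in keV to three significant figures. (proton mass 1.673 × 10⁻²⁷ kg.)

KE = 1840 keV

p = h/λ = 6.626 × 10⁻³⁴ / 2.110 × 10⁻¹⁴ = 3.140 × 10⁻²⁰ kg·m/s.
KE = p²/(2m) = (3.140 × 10⁻²⁰)² / (2 × 1.673 × 10⁻²⁷) = 2.947 × 10⁻¹³ J = 1840 keV.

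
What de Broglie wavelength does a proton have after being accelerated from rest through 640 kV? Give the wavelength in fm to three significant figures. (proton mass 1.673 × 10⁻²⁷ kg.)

λ = 35.8 fm

KE = eV = 1.602 × 10⁻¹⁹ × 6.400 × 10⁵ = 1.025 × 10⁻¹³ J.
p = √(2mKE) = √(2 × 1.673 × 10⁻²⁷ × 1.025 × 10⁻¹³) = 1.852 × 10⁻²⁰ kg·m/s.
λ = h/p = 6.626 × 10⁻³⁴ / 1.852 × 10⁻²⁰ = 3.58 × 10⁻¹⁴ m = 35.8 fm.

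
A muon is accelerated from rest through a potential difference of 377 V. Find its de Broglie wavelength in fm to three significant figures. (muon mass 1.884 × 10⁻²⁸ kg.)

λ = 4390 fm

KE = eV = 1.602 × 10⁻¹⁹ × 377.0 = 6.040 × 10⁻¹⁷ J.
p = √(2mKE) = √(2 × 1.884 × 10⁻²⁸ × 6.040 × 10⁻¹⁷) = 1.509 × 10⁻²² kg·m/s.
λ = h/p = 6.626 × 10⁻³⁴ / 1.509 × 10⁻²² = 4.39 × 10⁻¹² m = 4390 fm.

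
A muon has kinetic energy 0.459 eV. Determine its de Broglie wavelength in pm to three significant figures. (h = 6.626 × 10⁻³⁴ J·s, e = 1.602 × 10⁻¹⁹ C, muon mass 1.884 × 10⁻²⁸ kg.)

KE = 0.459 eV = 7.353 × 10⁻²⁰ J.
p = √(2mKE) = √(2 × 1.884 × 10⁻²⁸ × 7.353 × 10⁻²⁰) = 5.264 × 10⁻²⁴ kg·m/s.
λ = h/p = 6.626 × 10⁻³⁴ / 5.264 × 10⁻²⁴ = 1.26 × 10⁻¹⁰ m = 126 pm.

λ = 126 pm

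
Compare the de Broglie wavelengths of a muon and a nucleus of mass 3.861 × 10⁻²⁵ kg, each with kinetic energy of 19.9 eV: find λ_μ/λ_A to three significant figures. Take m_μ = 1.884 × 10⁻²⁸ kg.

λ_μ/λ_A = 45.3

At fixed KE, p = √(2mKE) so λ = h/p ∝ 1/√m.
λ_μ/λ_A = √(m_A/m_μ) = √(3.861 × 10⁻²⁵/1.884 × 10⁻²⁸) = √(2049) = 45.3.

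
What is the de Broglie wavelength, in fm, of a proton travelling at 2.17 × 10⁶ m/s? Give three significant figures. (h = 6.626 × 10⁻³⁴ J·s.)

λ = 183 fm

p = mv = 1.673 × 10⁻²⁷ × 2.17 × 10⁶ = 3.630 × 10⁻²¹ kg·m/s.
λ = h/p = 6.626 × 10⁻³⁴ / 3.630 × 10⁻²¹ = 1.83 × 10⁻¹³ m = 183 fm.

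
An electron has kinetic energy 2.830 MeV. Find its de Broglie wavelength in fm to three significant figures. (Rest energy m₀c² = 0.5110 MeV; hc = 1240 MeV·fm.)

λ = 376 fm

Total energy E = KE + m₀c² = 2.830 + 0.5110 = 3.3410 MeV.
(pc)² = E² − (m₀c²)² = (3.3410)² − (0.5110)² = 10.90 MeV², so pc = 3.302 MeV.
λ = hc/(pc) = 1240 MeV·fm / 3.302 MeV = 376 fm.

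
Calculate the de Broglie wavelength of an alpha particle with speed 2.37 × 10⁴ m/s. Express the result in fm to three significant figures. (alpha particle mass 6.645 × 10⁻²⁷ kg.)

p = mv = 6.645 × 10⁻²⁷ × 2.37 × 10⁴ = 1.575 × 10⁻²² kg·m/s.
λ = h/p = 6.626 × 10⁻³⁴ / 1.575 × 10⁻²² = 4.21 × 10⁻¹² m = 4210 fm.

λ = 4210 fm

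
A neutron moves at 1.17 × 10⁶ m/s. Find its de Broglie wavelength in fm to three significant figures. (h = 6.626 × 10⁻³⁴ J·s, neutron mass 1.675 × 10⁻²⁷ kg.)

λ = 338 fm

p = mv = 1.675 × 10⁻²⁷ × 1.17 × 10⁶ = 1.960 × 10⁻²¹ kg·m/s.
λ = h/p = 6.626 × 10⁻³⁴ / 1.960 × 10⁻²¹ = 3.38 × 10⁻¹³ m = 338 fm.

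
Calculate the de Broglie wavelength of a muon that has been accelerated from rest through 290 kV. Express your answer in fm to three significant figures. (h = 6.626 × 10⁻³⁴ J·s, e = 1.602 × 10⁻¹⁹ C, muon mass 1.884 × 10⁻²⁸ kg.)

λ = 158 fm

KE = eV = 1.602 × 10⁻¹⁹ × 2.900 × 10⁵ = 4.646 × 10⁻¹⁴ J.
p = √(2mKE) = √(2 × 1.884 × 10⁻²⁸ × 4.646 × 10⁻¹⁴) = 4.184 × 10⁻²¹ kg·m/s.
λ = h/p = 6.626 × 10⁻³⁴ / 4.184 × 10⁻²¹ = 1.58 × 10⁻¹³ m = 158 fm.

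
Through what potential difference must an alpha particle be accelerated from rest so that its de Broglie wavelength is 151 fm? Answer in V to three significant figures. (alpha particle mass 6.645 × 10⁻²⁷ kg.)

V = 4520 V

p = h/λ = 6.626 × 10⁻³⁴ / 1.510 × 10⁻¹³ = 4.388 × 10⁻²¹ kg·m/s.
KE = p²/(2m) = 1.449 × 10⁻¹⁵ J.
V = KE/2e = 1.449 × 10⁻¹⁵ / (2 × 1.602 × 10⁻¹⁹) = 4520 V.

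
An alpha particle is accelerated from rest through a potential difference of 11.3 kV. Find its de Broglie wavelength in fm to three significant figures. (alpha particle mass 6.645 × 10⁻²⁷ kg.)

λ = 95.5 fm

KE = 2eV = 2 × 1.602 × 10⁻¹⁹ × 1.130 × 10⁴ = 3.621 × 10⁻¹⁵ J.
p = √(2mKE) = √(2 × 6.645 × 10⁻²⁷ × 3.621 × 10⁻¹⁵) = 6.937 × 10⁻²¹ kg·m/s.
λ = h/p = 6.626 × 10⁻³⁴ / 6.937 × 10⁻²¹ = 9.55 × 10⁻¹⁴ m = 95.5 fm.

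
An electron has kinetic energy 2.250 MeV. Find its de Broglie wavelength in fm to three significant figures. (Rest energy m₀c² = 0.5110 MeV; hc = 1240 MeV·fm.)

Total energy E = KE + m₀c² = 2.250 + 0.5110 = 2.7610 MeV.
(pc)² = E² − (m₀c²)² = (2.7610)² − (0.5110)² = 7.362 MeV², so pc = 2.713 MeV.
λ = hc/(pc) = 1240 MeV·fm / 2.713 MeV = 457 fm.

λ = 457 fm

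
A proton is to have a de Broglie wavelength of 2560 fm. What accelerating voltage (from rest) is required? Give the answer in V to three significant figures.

p = h/λ = 6.626 × 10⁻³⁴ / 2.560 × 10⁻¹² = 2.588 × 10⁻²² kg·m/s.
KE = p²/(2m) = 2.002 × 10⁻¹⁷ J.
V = KE/e = 2.002 × 10⁻¹⁷ / (1.602 × 10⁻¹⁹) = 125 V.

V = 125 V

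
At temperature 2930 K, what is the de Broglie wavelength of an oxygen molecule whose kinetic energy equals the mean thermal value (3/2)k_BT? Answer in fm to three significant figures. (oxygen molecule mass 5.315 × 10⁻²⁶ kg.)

λ = 8250 fm

KE = (3/2)k_BT = 1.5 × 1.381 × 10⁻²³ × 2930 = 6.069 × 10⁻²⁰ J.
p = √(2mKE) = √(2 × 5.315 × 10⁻²⁶ × 6.069 × 10⁻²⁰) = 8.032 × 10⁻²³ kg·m/s.
λ = h/p = 8.25 × 10⁻¹² m = 8250 fm.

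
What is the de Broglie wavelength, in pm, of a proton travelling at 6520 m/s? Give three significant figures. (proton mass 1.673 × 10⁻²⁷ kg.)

p = mv = 1.673 × 10⁻²⁷ × 6520 = 1.091 × 10⁻²³ kg·m/s.
λ = h/p = 6.626 × 10⁻³⁴ / 1.091 × 10⁻²³ = 6.07 × 10⁻¹¹ m = 60.7 pm.

λ = 60.7 pm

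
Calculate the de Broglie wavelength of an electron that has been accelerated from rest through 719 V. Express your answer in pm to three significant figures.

KE = eV = 1.602 × 10⁻¹⁹ × 719.0 = 1.152 × 10⁻¹⁶ J.
p = √(2mKE) = √(2 × 9.109 × 10⁻³¹ × 1.152 × 10⁻¹⁶) = 1.449 × 10⁻²³ kg·m/s.
λ = h/p = 6.626 × 10⁻³⁴ / 1.449 × 10⁻²³ = 4.57 × 10⁻¹¹ m = 45.7 pm.

λ = 45.7 pm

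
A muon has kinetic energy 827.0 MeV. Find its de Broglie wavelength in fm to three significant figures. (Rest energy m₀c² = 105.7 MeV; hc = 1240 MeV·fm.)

Total energy E = KE + m₀c² = 827.0 + 105.7 = 932.7 MeV.
(pc)² = E² − (m₀c²)² = (932.7)² − (105.7)² = 8.588 × 10⁵ MeV², so pc = 926.7 MeV.
λ = hc/(pc) = 1240 MeV·fm / 926.7 MeV = 1.34 fm.

λ = 1.34 fm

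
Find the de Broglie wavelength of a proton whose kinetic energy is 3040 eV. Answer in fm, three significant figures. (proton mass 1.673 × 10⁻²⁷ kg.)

KE = 3040 eV = 4.870 × 10⁻¹⁶ J.
p = √(2mKE) = √(2 × 1.673 × 10⁻²⁷ × 4.870 × 10⁻¹⁶) = 1.277 × 10⁻²¹ kg·m/s.
λ = h/p = 6.626 × 10⁻³⁴ / 1.277 × 10⁻²¹ = 5.19 × 10⁻¹³ m = 519 fm.

λ = 519 fm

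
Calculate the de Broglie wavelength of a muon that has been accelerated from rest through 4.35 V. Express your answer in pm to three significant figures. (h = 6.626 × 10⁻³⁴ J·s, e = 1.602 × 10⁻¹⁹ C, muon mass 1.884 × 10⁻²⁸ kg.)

λ = 40.9 pm

KE = eV = 1.602 × 10⁻¹⁹ × 4.350 = 6.969 × 10⁻¹⁹ J.
p = √(2mKE) = √(2 × 1.884 × 10⁻²⁸ × 6.969 × 10⁻¹⁹) = 1.620 × 10⁻²³ kg·m/s.
λ = h/p = 6.626 × 10⁻³⁴ / 1.620 × 10⁻²³ = 4.09 × 10⁻¹¹ m = 40.9 pm.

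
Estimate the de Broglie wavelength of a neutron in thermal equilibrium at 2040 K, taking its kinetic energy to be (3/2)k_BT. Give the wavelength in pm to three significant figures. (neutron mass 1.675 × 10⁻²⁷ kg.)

λ = 55.7 pm

KE = (3/2)k_BT = 1.5 × 1.381 × 10⁻²³ × 2040 = 4.226 × 10⁻²⁰ J.
p = √(2mKE) = √(2 × 1.675 × 10⁻²⁷ × 4.226 × 10⁻²⁰) = 1.190 × 10⁻²³ kg·m/s.
λ = h/p = 5.57 × 10⁻¹¹ m = 55.7 pm.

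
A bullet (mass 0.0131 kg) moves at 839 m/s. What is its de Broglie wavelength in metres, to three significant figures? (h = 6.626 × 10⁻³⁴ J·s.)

p = mv = 0.0131 × 839 = 1.099 × 10¹ kg·m/s.
λ = h/p = 6.626 × 10⁻³⁴ / 1.099 × 10¹ = 6.03 × 10⁻³⁵ m.

λ = 6.03 × 10⁻³⁵ m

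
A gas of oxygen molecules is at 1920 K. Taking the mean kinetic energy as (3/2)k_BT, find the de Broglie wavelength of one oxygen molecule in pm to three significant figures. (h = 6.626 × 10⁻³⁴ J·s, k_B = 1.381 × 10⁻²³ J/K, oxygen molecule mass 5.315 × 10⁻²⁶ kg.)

λ = 10.2 pm

KE = (3/2)k_BT = 1.5 × 1.381 × 10⁻²³ × 1920 = 3.977 × 10⁻²⁰ J.
p = √(2mKE) = √(2 × 5.315 × 10⁻²⁶ × 3.977 × 10⁻²⁰) = 6.502 × 10⁻²³ kg·m/s.
λ = h/p = 1.02 × 10⁻¹¹ m = 10.2 pm.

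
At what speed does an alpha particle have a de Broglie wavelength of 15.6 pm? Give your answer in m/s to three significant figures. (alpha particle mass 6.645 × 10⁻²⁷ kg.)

v = 6390 m/s

p = h/λ = 6.626 × 10⁻³⁴ / 1.560 × 10⁻¹¹ = 4.247 × 10⁻²³ kg·m/s.
v = p/m = 4.247 × 10⁻²³ / 6.645 × 10⁻²⁷ = 6.39 × 10³ m/s = 6390 m/s.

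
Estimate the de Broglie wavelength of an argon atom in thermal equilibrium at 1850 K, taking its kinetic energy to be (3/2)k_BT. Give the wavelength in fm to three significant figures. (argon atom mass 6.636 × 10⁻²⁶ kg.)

KE = (3/2)k_BT = 1.5 × 1.381 × 10⁻²³ × 1850 = 3.832 × 10⁻²⁰ J.
p = √(2mKE) = √(2 × 6.636 × 10⁻²⁶ × 3.832 × 10⁻²⁰) = 7.132 × 10⁻²³ kg·m/s.
λ = h/p = 9.29 × 10⁻¹² m = 9290 fm.

λ = 9290 fm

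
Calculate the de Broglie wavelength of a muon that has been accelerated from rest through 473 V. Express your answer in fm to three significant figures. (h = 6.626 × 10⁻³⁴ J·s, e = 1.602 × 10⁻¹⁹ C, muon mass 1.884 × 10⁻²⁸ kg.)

KE = eV = 1.602 × 10⁻¹⁹ × 473.0 = 7.577 × 10⁻¹⁷ J.
p = √(2mKE) = √(2 × 1.884 × 10⁻²⁸ × 7.577 × 10⁻¹⁷) = 1.690 × 10⁻²² kg·m/s.
λ = h/p = 6.626 × 10⁻³⁴ / 1.690 × 10⁻²² = 3.92 × 10⁻¹² m = 3920 fm.

λ = 3920 fm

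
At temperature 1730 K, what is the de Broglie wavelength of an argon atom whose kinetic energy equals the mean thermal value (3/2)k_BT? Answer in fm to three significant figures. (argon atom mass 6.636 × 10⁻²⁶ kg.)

λ = 9610 fm

KE = (3/2)k_BT = 1.5 × 1.381 × 10⁻²³ × 1730 = 3.584 × 10⁻²⁰ J.
p = √(2mKE) = √(2 × 6.636 × 10⁻²⁶ × 3.584 × 10⁻²⁰) = 6.897 × 10⁻²³ kg·m/s.
λ = h/p = 9.61 × 10⁻¹² m = 9610 fm.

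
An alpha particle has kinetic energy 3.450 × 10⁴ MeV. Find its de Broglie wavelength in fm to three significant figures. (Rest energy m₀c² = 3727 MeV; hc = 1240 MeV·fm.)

λ = 0.0326 fm

Total energy E = KE + m₀c² = 3.450 × 10⁴ + 3727 = 38227 MeV.
(pc)² = E² − (m₀c²)² = (38227)² − (3727)² = 1.447 × 10⁹ MeV², so pc = 3.804 × 10⁴ MeV.
λ = hc/(pc) = 1240 MeV·fm / 3.804 × 10⁴ MeV = 0.0326 fm.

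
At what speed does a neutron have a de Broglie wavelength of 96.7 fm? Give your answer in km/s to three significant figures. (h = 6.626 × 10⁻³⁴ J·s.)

p = h/λ = 6.626 × 10⁻³⁴ / 9.670 × 10⁻¹⁴ = 6.852 × 10⁻²¹ kg·m/s.
v = p/m = 6.852 × 10⁻²¹ / 1.675 × 10⁻²⁷ = 4.09 × 10⁶ m/s = 4090 km/s.

v = 4090 km/s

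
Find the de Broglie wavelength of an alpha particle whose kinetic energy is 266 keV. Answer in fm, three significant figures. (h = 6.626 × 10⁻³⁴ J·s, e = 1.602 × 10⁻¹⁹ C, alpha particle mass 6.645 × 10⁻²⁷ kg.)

λ = 27.8 fm

KE = 266 keV = 4.261 × 10⁻¹⁴ J.
p = √(2mKE) = √(2 × 6.645 × 10⁻²⁷ × 4.261 × 10⁻¹⁴) = 2.380 × 10⁻²⁰ kg·m/s.
λ = h/p = 6.626 × 10⁻³⁴ / 2.380 × 10⁻²⁰ = 2.78 × 10⁻¹⁴ m = 27.8 fm.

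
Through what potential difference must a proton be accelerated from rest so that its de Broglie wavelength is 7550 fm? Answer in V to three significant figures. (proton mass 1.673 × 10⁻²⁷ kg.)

p = h/λ = 6.626 × 10⁻³⁴ / 7.550 × 10⁻¹² = 8.776 × 10⁻²³ kg·m/s.
KE = p²/(2m) = 2.302 × 10⁻¹⁸ J.
V = KE/e = 2.302 × 10⁻¹⁸ / (1.602 × 10⁻¹⁹) = 14.4 V.

V = 14.4 V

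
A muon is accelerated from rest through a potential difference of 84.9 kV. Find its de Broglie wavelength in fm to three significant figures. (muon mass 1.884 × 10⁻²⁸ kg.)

KE = eV = 1.602 × 10⁻¹⁹ × 8.490 × 10⁴ = 1.360 × 10⁻¹⁴ J.
p = √(2mKE) = √(2 × 1.884 × 10⁻²⁸ × 1.360 × 10⁻¹⁴) = 2.264 × 10⁻²¹ kg·m/s.
λ = h/p = 6.626 × 10⁻³⁴ / 2.264 × 10⁻²¹ = 2.93 × 10⁻¹³ m = 293 fm.

λ = 293 fm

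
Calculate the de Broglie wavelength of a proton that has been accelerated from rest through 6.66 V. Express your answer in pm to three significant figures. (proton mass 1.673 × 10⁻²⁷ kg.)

KE = eV = 1.602 × 10⁻¹⁹ × 6.660 = 1.067 × 10⁻¹⁸ J.
p = √(2mKE) = √(2 × 1.673 × 10⁻²⁷ × 1.067 × 10⁻¹⁸) = 5.975 × 10⁻²³ kg·m/s.
λ = h/p = 6.626 × 10⁻³⁴ / 5.975 × 10⁻²³ = 1.11 × 10⁻¹¹ m = 11.1 pm.

λ = 11.1 pm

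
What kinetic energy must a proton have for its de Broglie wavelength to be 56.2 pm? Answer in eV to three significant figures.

p = h/λ = 6.626 × 10⁻³⁴ / 5.620 × 10⁻¹¹ = 1.179 × 10⁻²³ kg·m/s.
KE = p²/(2m) = (1.179 × 10⁻²³)² / (2 × 1.673 × 10⁻²⁷) = 4.154 × 10⁻²⁰ J = 0.259 eV.

KE = 0.259 eV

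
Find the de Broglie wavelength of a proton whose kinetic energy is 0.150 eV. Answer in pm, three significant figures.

KE = 0.150 eV = 2.403 × 10⁻²⁰ J.
p = √(2mKE) = √(2 × 1.673 × 10⁻²⁷ × 2.403 × 10⁻²⁰) = 8.967 × 10⁻²⁴ kg·m/s.
λ = h/p = 6.626 × 10⁻³⁴ / 8.967 × 10⁻²⁴ = 7.39 × 10⁻¹¹ m = 73.9 pm.

λ = 73.9 pm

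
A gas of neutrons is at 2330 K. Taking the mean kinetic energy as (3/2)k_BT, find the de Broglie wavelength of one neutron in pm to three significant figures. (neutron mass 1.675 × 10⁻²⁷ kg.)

λ = 52.1 pm

KE = (3/2)k_BT = 1.5 × 1.381 × 10⁻²³ × 2330 = 4.827 × 10⁻²⁰ J.
p = √(2mKE) = √(2 × 1.675 × 10⁻²⁷ × 4.827 × 10⁻²⁰) = 1.272 × 10⁻²³ kg·m/s.
λ = h/p = 5.21 × 10⁻¹¹ m = 52.1 pm.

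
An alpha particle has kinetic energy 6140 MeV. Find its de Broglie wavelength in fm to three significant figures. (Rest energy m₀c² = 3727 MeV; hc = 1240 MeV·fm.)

λ = 0.136 fm

Total energy E = KE + m₀c² = 6140 + 3727 = 9867 MeV.
(pc)² = E² − (m₀c²)² = (9867)² − (3727)² = 8.347 × 10⁷ MeV², so pc = 9136 MeV.
λ = hc/(pc) = 1240 MeV·fm / 9136 MeV = 0.136 fm.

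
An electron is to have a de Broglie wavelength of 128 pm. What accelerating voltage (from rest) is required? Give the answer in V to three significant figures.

V = 91.8 V

p = h/λ = 6.626 × 10⁻³⁴ / 1.280 × 10⁻¹⁰ = 5.177 × 10⁻²⁴ kg·m/s.
KE = p²/(2m) = 1.471 × 10⁻¹⁷ J.
V = KE/e = 1.471 × 10⁻¹⁷ / (1.602 × 10⁻¹⁹) = 91.8 V.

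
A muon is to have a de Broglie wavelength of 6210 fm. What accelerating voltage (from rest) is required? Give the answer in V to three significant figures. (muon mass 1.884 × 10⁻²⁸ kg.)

p = h/λ = 6.626 × 10⁻³⁴ / 6.210 × 10⁻¹² = 1.067 × 10⁻²² kg·m/s.
KE = p²/(2m) = 3.021 × 10⁻¹⁷ J.
V = KE/e = 3.021 × 10⁻¹⁷ / (1.602 × 10⁻¹⁹) = 189 V.

V = 189 V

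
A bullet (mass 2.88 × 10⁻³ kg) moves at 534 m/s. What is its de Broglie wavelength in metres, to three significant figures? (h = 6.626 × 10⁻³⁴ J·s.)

p = mv = 2.88 × 10⁻³ × 534 = 1.538 kg·m/s.
λ = h/p = 6.626 × 10⁻³⁴ / 1.538 = 4.31 × 10⁻³⁴ m.

λ = 4.31 × 10⁻³⁴ m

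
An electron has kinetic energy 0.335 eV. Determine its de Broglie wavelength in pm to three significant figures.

KE = 0.335 eV = 5.367 × 10⁻²⁰ J.
p = √(2mKE) = √(2 × 9.109 × 10⁻³¹ × 5.367 × 10⁻²⁰) = 3.127 × 10⁻²⁵ kg·m/s.
λ = h/p = 6.626 × 10⁻³⁴ / 3.127 × 10⁻²⁵ = 2.12 × 10⁻⁹ m = 2120 pm.

λ = 2120 pm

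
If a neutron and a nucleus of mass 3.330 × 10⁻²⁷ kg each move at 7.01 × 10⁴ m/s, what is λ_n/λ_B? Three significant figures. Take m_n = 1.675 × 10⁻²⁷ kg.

λ_n/λ_B = 1.99

At fixed v, p = mv so λ = h/(mv) ∝ 1/m.
λ_n/λ_B = m_B/m_n = 3.330 × 10⁻²⁷/1.675 × 10⁻²⁷ = 1.99.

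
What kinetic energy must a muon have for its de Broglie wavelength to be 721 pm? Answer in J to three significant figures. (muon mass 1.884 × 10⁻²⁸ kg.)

p = h/λ = 6.626 × 10⁻³⁴ / 7.210 × 10⁻¹⁰ = 9.190 × 10⁻²⁵ kg·m/s.
KE = p²/(2m) = (9.190 × 10⁻²⁵)² / (2 × 1.884 × 10⁻²⁸) = 2.241 × 10⁻²¹ J = 2.24 × 10⁻²¹ J.

KE = 2.24 × 10⁻²¹ J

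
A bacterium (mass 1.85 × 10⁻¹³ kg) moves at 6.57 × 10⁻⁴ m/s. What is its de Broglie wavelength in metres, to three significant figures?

p = mv = 1.85 × 10⁻¹³ × 6.57 × 10⁻⁴ = 1.215 × 10⁻¹⁶ kg·m/s.
λ = h/p = 6.626 × 10⁻³⁴ / 1.215 × 10⁻¹⁶ = 5.45 × 10⁻¹⁸ m.

λ = 5.45 × 10⁻¹⁸ m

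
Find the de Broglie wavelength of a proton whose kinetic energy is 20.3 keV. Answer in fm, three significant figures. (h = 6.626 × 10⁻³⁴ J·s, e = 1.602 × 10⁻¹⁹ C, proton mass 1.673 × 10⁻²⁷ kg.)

KE = 20.3 keV = 3.252 × 10⁻¹⁵ J.
p = √(2mKE) = √(2 × 1.673 × 10⁻²⁷ × 3.252 × 10⁻¹⁵) = 3.299 × 10⁻²¹ kg·m/s.
λ = h/p = 6.626 × 10⁻³⁴ / 3.299 × 10⁻²¹ = 2.01 × 10⁻¹³ m = 201 fm.

λ = 201 fm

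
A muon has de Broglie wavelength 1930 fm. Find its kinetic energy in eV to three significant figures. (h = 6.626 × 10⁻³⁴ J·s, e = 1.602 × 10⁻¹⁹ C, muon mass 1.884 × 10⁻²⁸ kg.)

p = h/λ = 6.626 × 10⁻³⁴ / 1.930 × 10⁻¹² = 3.433 × 10⁻²² kg·m/s.
KE = p²/(2m) = (3.433 × 10⁻²²)² / (2 × 1.884 × 10⁻²⁸) = 3.128 × 10⁻¹⁶ J = 1950 eV.

KE = 1950 eV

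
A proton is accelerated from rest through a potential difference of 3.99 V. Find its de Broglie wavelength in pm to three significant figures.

λ = 14.3 pm

KE = eV = 1.602 × 10⁻¹⁹ × 3.990 = 6.392 × 10⁻¹⁹ J.
p = √(2mKE) = √(2 × 1.673 × 10⁻²⁷ × 6.392 × 10⁻¹⁹) = 4.625 × 10⁻²³ kg·m/s.
λ = h/p = 6.626 × 10⁻³⁴ / 4.625 × 10⁻²³ = 1.43 × 10⁻¹¹ m = 14.3 pm.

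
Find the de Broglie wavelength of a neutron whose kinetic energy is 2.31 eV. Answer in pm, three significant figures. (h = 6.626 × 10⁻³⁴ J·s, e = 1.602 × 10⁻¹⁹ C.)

λ = 18.8 pm

KE = 2.31 eV = 3.701 × 10⁻¹⁹ J.
p = √(2mKE) = √(2 × 1.675 × 10⁻²⁷ × 3.701 × 10⁻¹⁹) = 3.521 × 10⁻²³ kg·m/s.
λ = h/p = 6.626 × 10⁻³⁴ / 3.521 × 10⁻²³ = 1.88 × 10⁻¹¹ m = 18.8 pm.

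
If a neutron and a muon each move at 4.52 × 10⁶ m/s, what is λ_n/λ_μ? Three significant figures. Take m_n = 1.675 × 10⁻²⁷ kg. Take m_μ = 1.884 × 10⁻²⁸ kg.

At fixed v, p = mv so λ = h/(mv) ∝ 1/m.
λ_n/λ_μ = m_μ/m_n = 1.884 × 10⁻²⁸/1.675 × 10⁻²⁷ = 0.112.

λ_n/λ_μ = 0.112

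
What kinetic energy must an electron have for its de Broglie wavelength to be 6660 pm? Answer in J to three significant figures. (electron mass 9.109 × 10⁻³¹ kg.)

KE = 5.43 × 10⁻²¹ J

p = h/λ = 6.626 × 10⁻³⁴ / 6.660 × 10⁻⁹ = 9.949 × 10⁻²⁶ kg·m/s.
KE = p²/(2m) = (9.949 × 10⁻²⁶)² / (2 × 9.109 × 10⁻³¹) = 5.433 × 10⁻²¹ J = 5.43 × 10⁻²¹ J.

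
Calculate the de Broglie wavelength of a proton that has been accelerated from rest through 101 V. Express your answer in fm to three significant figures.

λ = 2850 fm

KE = eV = 1.602 × 10⁻¹⁹ × 101.0 = 1.618 × 10⁻¹⁷ J.
p = √(2mKE) = √(2 × 1.673 × 10⁻²⁷ × 1.618 × 10⁻¹⁷) = 2.327 × 10⁻²² kg·m/s.
λ = h/p = 6.626 × 10⁻³⁴ / 2.327 × 10⁻²² = 2.85 × 10⁻¹² m = 2850 fm.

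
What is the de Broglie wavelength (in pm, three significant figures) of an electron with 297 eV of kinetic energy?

λ = 71.2 pm

KE = 297 eV = 4.758 × 10⁻¹⁷ J.
p = √(2mKE) = √(2 × 9.109 × 10⁻³¹ × 4.758 × 10⁻¹⁷) = 9.310 × 10⁻²⁴ kg·m/s.
λ = h/p = 6.626 × 10⁻³⁴ / 9.310 × 10⁻²⁴ = 7.12 × 10⁻¹¹ m = 71.2 pm.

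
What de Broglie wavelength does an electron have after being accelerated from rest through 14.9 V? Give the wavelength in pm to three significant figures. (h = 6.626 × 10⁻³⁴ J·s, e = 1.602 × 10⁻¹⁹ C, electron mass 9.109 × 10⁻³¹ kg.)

λ = 318 pm

KE = eV = 1.602 × 10⁻¹⁹ × 14.90 = 2.387 × 10⁻¹⁸ J.
p = √(2mKE) = √(2 × 9.109 × 10⁻³¹ × 2.387 × 10⁻¹⁸) = 2.085 × 10⁻²⁴ kg·m/s.
λ = h/p = 6.626 × 10⁻³⁴ / 2.085 × 10⁻²⁴ = 3.18 × 10⁻¹⁰ m = 318 pm.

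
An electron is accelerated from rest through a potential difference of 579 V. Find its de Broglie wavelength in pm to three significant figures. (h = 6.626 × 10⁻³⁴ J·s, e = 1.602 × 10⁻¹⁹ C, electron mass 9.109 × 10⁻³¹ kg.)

KE = eV = 1.602 × 10⁻¹⁹ × 579.0 = 9.276 × 10⁻¹⁷ J.
p = √(2mKE) = √(2 × 9.109 × 10⁻³¹ × 9.276 × 10⁻¹⁷) = 1.300 × 10⁻²³ kg·m/s.
λ = h/p = 6.626 × 10⁻³⁴ / 1.300 × 10⁻²³ = 5.10 × 10⁻¹¹ m = 51.0 pm.

λ = 51.0 pm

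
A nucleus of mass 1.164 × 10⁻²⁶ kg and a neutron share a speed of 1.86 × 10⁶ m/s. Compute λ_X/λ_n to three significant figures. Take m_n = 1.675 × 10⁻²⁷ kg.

λ_X/λ_n = 0.144

At fixed v, p = mv so λ = h/(mv) ∝ 1/m.
λ_X/λ_n = m_n/m_X = 1.675 × 10⁻²⁷/1.164 × 10⁻²⁶ = 0.144.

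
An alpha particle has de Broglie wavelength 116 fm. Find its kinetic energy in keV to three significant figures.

p = h/λ = 6.626 × 10⁻³⁴ / 1.160 × 10⁻¹³ = 5.712 × 10⁻²¹ kg·m/s.
KE = p²/(2m) = (5.712 × 10⁻²¹)² / (2 × 6.645 × 10⁻²⁷) = 2.455 × 10⁻¹⁵ J = 15.3 keV.

KE = 15.3 keV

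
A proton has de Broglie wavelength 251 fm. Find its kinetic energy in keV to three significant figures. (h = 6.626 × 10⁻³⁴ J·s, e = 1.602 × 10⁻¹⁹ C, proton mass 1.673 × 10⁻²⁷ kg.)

p = h/λ = 6.626 × 10⁻³⁴ / 2.510 × 10⁻¹³ = 2.640 × 10⁻²¹ kg·m/s.
KE = p²/(2m) = (2.640 × 10⁻²¹)² / (2 × 1.673 × 10⁻²⁷) = 2.083 × 10⁻¹⁵ J = 13.0 keV.

KE = 13.0 keV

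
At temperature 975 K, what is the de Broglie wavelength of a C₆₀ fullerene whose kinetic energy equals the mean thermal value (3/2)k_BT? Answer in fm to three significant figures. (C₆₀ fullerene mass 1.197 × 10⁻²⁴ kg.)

λ = 3010 fm

KE = (3/2)k_BT = 1.5 × 1.381 × 10⁻²³ × 975 = 2.020 × 10⁻²⁰ J.
p = √(2mKE) = √(2 × 1.197 × 10⁻²⁴ × 2.020 × 10⁻²⁰) = 2.199 × 10⁻²² kg·m/s.
λ = h/p = 3.01 × 10⁻¹² m = 3010 fm.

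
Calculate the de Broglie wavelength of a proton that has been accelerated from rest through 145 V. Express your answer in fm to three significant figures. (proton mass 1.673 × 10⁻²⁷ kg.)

KE = eV = 1.602 × 10⁻¹⁹ × 145.0 = 2.323 × 10⁻¹⁷ J.
p = √(2mKE) = √(2 × 1.673 × 10⁻²⁷ × 2.323 × 10⁻¹⁷) = 2.788 × 10⁻²² kg·m/s.
λ = h/p = 6.626 × 10⁻³⁴ / 2.788 × 10⁻²² = 2.38 × 10⁻¹² m = 2380 fm.

λ = 2380 fm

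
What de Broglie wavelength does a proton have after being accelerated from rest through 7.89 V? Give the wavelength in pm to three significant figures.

KE = eV = 1.602 × 10⁻¹⁹ × 7.890 = 1.264 × 10⁻¹⁸ J.
p = √(2mKE) = √(2 × 1.673 × 10⁻²⁷ × 1.264 × 10⁻¹⁸) = 6.503 × 10⁻²³ kg·m/s.
λ = h/p = 6.626 × 10⁻³⁴ / 6.503 × 10⁻²³ = 1.02 × 10⁻¹¹ m = 10.2 pm.

λ = 10.2 pm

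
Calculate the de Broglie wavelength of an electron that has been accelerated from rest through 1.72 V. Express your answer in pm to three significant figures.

KE = eV = 1.602 × 10⁻¹⁹ × 1.720 = 2.755 × 10⁻¹⁹ J.
p = √(2mKE) = √(2 × 9.109 × 10⁻³¹ × 2.755 × 10⁻¹⁹) = 7.085 × 10⁻²⁵ kg·m/s.
λ = h/p = 6.626 × 10⁻³⁴ / 7.085 × 10⁻²⁵ = 9.35 × 10⁻¹⁰ m = 935 pm.

λ = 935 pm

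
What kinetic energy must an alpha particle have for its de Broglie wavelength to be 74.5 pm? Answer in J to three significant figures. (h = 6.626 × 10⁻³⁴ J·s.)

KE = 5.95 × 10⁻²¹ J

p = h/λ = 6.626 × 10⁻³⁴ / 7.450 × 10⁻¹¹ = 8.894 × 10⁻²⁴ kg·m/s.
KE = p²/(2m) = (8.894 × 10⁻²⁴)² / (2 × 6.645 × 10⁻²⁷) = 5.952 × 10⁻²¹ J = 5.95 × 10⁻²¹ J.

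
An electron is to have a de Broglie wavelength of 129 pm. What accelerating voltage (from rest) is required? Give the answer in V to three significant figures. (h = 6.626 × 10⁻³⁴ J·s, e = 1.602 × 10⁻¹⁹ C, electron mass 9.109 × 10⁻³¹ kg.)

V = 90.4 V

p = h/λ = 6.626 × 10⁻³⁴ / 1.290 × 10⁻¹⁰ = 5.136 × 10⁻²⁴ kg·m/s.
KE = p²/(2m) = 1.448 × 10⁻¹⁷ J.
V = KE/e = 1.448 × 10⁻¹⁷ / (1.602 × 10⁻¹⁹) = 90.4 V.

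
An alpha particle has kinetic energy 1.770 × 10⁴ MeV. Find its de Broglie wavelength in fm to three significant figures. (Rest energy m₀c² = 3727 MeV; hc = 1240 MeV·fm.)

λ = 0.0588 fm

Total energy E = KE + m₀c² = 1.770 × 10⁴ + 3727 = 21427 MeV.
(pc)² = E² − (m₀c²)² = (21427)² − (3727)² = 4.452 × 10⁸ MeV², so pc = 2.110 × 10⁴ MeV.
λ = hc/(pc) = 1240 MeV·fm / 2.110 × 10⁴ MeV = 0.0588 fm.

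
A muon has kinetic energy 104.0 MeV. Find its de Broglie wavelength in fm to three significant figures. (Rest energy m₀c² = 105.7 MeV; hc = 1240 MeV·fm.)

Total energy E = KE + m₀c² = 104.0 + 105.7 = 209.7 MeV.
(pc)² = E² − (m₀c²)² = (209.7)² − (105.7)² = 3.280 × 10⁴ MeV², so pc = 181.1 MeV.
λ = hc/(pc) = 1240 MeV·fm / 181.1 MeV = 6.85 fm.

λ = 6.85 fm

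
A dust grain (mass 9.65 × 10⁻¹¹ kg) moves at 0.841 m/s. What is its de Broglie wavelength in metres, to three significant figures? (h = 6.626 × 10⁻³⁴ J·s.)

λ = 8.16 × 10⁻²⁴ m

p = mv = 9.65 × 10⁻¹¹ × 0.841 = 8.116 × 10⁻¹¹ kg·m/s.
λ = h/p = 6.626 × 10⁻³⁴ / 8.116 × 10⁻¹¹ = 8.16 × 10⁻²⁴ m.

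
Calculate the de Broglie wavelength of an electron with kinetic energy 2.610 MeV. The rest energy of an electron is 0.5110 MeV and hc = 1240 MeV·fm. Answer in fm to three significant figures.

Total energy E = KE + m₀c² = 2.610 + 0.5110 = 3.1210 MeV.
(pc)² = E² − (m₀c²)² = (3.1210)² − (0.5110)² = 9.480 MeV², so pc = 3.079 MeV.
λ = hc/(pc) = 1240 MeV·fm / 3.079 MeV = 403 fm.

λ = 403 fm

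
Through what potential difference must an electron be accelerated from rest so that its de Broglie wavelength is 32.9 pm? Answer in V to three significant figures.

V = 1390 V

p = h/λ = 6.626 × 10⁻³⁴ / 3.290 × 10⁻¹¹ = 2.014 × 10⁻²³ kg·m/s.
KE = p²/(2m) = 2.226 × 10⁻¹⁶ J.
V = KE/e = 2.226 × 10⁻¹⁶ / (1.602 × 10⁻¹⁹) = 1390 V.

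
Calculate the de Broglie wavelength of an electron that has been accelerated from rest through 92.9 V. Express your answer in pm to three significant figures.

KE = eV = 1.602 × 10⁻¹⁹ × 92.90 = 1.488 × 10⁻¹⁷ J.
p = √(2mKE) = √(2 × 9.109 × 10⁻³¹ × 1.488 × 10⁻¹⁷) = 5.207 × 10⁻²⁴ kg·m/s.
λ = h/p = 6.626 × 10⁻³⁴ / 5.207 × 10⁻²⁴ = 1.27 × 10⁻¹⁰ m = 127 pm.

λ = 127 pm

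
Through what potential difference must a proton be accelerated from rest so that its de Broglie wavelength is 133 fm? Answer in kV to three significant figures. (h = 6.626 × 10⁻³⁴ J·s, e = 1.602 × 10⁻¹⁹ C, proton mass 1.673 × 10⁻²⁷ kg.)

p = h/λ = 6.626 × 10⁻³⁴ / 1.330 × 10⁻¹³ = 4.982 × 10⁻²¹ kg·m/s.
KE = p²/(2m) = 7.418 × 10⁻¹⁵ J.
V = KE/e = 7.418 × 10⁻¹⁵ / (1.602 × 10⁻¹⁹) = 46.3 kV.

V = 46.3 kV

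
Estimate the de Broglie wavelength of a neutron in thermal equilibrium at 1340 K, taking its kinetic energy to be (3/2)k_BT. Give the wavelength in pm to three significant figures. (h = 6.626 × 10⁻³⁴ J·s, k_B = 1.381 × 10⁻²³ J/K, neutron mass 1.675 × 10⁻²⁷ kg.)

KE = (3/2)k_BT = 1.5 × 1.381 × 10⁻²³ × 1340 = 2.776 × 10⁻²⁰ J.
p = √(2mKE) = √(2 × 1.675 × 10⁻²⁷ × 2.776 × 10⁻²⁰) = 9.643 × 10⁻²⁴ kg·m/s.
λ = h/p = 6.87 × 10⁻¹¹ m = 68.7 pm.

λ = 68.7 pm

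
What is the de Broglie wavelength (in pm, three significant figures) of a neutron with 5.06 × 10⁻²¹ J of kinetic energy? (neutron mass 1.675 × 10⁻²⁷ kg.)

λ = 161 pm

p = √(2mKE) = √(2 × 1.675 × 10⁻²⁷ × 5.060 × 10⁻²¹) = 4.117 × 10⁻²⁴ kg·m/s.
λ = h/p = 6.626 × 10⁻³⁴ / 4.117 × 10⁻²⁴ = 1.61 × 10⁻¹⁰ m = 161 pm.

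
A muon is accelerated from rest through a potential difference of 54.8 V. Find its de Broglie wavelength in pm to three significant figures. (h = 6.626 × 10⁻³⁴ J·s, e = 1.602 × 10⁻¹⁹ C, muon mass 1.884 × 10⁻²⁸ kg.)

λ = 11.5 pm

KE = eV = 1.602 × 10⁻¹⁹ × 54.80 = 8.779 × 10⁻¹⁸ J.
p = √(2mKE) = √(2 × 1.884 × 10⁻²⁸ × 8.779 × 10⁻¹⁸) = 5.751 × 10⁻²³ kg·m/s.
λ = h/p = 6.626 × 10⁻³⁴ / 5.751 × 10⁻²³ = 1.15 × 10⁻¹¹ m = 11.5 pm.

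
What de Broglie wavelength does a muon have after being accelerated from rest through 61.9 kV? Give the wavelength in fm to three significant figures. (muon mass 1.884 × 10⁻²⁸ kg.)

KE = eV = 1.602 × 10⁻¹⁹ × 6.190 × 10⁴ = 9.916 × 10⁻¹⁵ J.
p = √(2mKE) = √(2 × 1.884 × 10⁻²⁸ × 9.916 × 10⁻¹⁵) = 1.933 × 10⁻²¹ kg·m/s.
λ = h/p = 6.626 × 10⁻³⁴ / 1.933 × 10⁻²¹ = 3.43 × 10⁻¹³ m = 343 fm.

λ = 343 fm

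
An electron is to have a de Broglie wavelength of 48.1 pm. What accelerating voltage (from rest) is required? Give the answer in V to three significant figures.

p = h/λ = 6.626 × 10⁻³⁴ / 4.810 × 10⁻¹¹ = 1.378 × 10⁻²³ kg·m/s.
KE = p²/(2m) = 1.042 × 10⁻¹⁶ J.
V = KE/e = 1.042 × 10⁻¹⁶ / (1.602 × 10⁻¹⁹) = 650 V.

V = 650 V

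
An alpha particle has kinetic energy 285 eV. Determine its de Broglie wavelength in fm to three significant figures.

KE = 285 eV = 4.566 × 10⁻¹⁷ J.
p = √(2mKE) = √(2 × 6.645 × 10⁻²⁷ × 4.566 × 10⁻¹⁷) = 7.790 × 10⁻²² kg·m/s.
λ = h/p = 6.626 × 10⁻³⁴ / 7.790 × 10⁻²² = 8.51 × 10⁻¹³ m = 851 fm.

λ = 851 fm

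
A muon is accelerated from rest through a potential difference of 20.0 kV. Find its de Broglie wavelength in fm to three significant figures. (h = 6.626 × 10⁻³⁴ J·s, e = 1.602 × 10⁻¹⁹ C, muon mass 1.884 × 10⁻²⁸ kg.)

λ = 603 fm

KE = eV = 1.602 × 10⁻¹⁹ × 2.000 × 10⁴ = 3.204 × 10⁻¹⁵ J.
p = √(2mKE) = √(2 × 1.884 × 10⁻²⁸ × 3.204 × 10⁻¹⁵) = 1.099 × 10⁻²¹ kg·m/s.
λ = h/p = 6.626 × 10⁻³⁴ / 1.099 × 10⁻²¹ = 6.03 × 10⁻¹³ m = 603 fm.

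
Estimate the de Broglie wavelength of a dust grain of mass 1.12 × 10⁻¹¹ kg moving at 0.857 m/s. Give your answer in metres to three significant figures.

λ = 6.90 × 10⁻²³ m

p = mv = 1.12 × 10⁻¹¹ × 0.857 = 9.598 × 10⁻¹² kg·m/s.
λ = h/p = 6.626 × 10⁻³⁴ / 9.598 × 10⁻¹² = 6.90 × 10⁻²³ m.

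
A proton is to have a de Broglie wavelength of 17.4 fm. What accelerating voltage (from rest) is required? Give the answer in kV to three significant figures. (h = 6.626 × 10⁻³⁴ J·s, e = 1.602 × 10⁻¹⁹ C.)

p = h/λ = 6.626 × 10⁻³⁴ / 1.740 × 10⁻¹⁴ = 3.808 × 10⁻²⁰ kg·m/s.
KE = p²/(2m) = 4.334 × 10⁻¹³ J.
V = KE/e = 4.334 × 10⁻¹³ / (1.602 × 10⁻¹⁹) = 2710 kV.

V = 2710 kV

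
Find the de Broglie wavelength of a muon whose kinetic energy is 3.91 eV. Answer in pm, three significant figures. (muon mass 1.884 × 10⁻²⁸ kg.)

λ = 43.1 pm

KE = 3.91 eV = 6.264 × 10⁻¹⁹ J.
p = √(2mKE) = √(2 × 1.884 × 10⁻²⁸ × 6.264 × 10⁻¹⁹) = 1.536 × 10⁻²³ kg·m/s.
λ = h/p = 6.626 × 10⁻³⁴ / 1.536 × 10⁻²³ = 4.31 × 10⁻¹¹ m = 43.1 pm.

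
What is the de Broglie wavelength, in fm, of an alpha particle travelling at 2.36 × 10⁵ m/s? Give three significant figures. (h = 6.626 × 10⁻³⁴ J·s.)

p = mv = 6.645 × 10⁻²⁷ × 2.36 × 10⁵ = 1.568 × 10⁻²¹ kg·m/s.
λ = h/p = 6.626 × 10⁻³⁴ / 1.568 × 10⁻²¹ = 4.23 × 10⁻¹³ m = 423 fm.

λ = 423 fm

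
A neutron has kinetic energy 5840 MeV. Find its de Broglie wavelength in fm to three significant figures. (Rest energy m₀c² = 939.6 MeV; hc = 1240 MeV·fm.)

Total energy E = KE + m₀c² = 5840 + 939.6 = 6779.6 MeV.
(pc)² = E² − (m₀c²)² = (6779.6)² − (939.6)² = 4.508 × 10⁷ MeV², so pc = 6714 MeV.
λ = hc/(pc) = 1240 MeV·fm / 6714 MeV = 0.185 fm.

λ = 0.185 fm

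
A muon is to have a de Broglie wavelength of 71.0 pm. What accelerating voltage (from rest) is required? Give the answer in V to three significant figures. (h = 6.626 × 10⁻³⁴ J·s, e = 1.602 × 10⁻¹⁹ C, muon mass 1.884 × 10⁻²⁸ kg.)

V = 1.44 V

p = h/λ = 6.626 × 10⁻³⁴ / 7.100 × 10⁻¹¹ = 9.332 × 10⁻²⁴ kg·m/s.
KE = p²/(2m) = 2.311 × 10⁻¹⁹ J.
V = KE/e = 2.311 × 10⁻¹⁹ / (1.602 × 10⁻¹⁹) = 1.44 V.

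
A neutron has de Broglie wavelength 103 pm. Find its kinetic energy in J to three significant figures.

KE = 1.24 × 10⁻²⁰ J

p = h/λ = 6.626 × 10⁻³⁴ / 1.030 × 10⁻¹⁰ = 6.433 × 10⁻²⁴ kg·m/s.
KE = p²/(2m) = (6.433 × 10⁻²⁴)² / (2 × 1.675 × 10⁻²⁷) = 1.235 × 10⁻²⁰ J = 1.24 × 10⁻²⁰ J.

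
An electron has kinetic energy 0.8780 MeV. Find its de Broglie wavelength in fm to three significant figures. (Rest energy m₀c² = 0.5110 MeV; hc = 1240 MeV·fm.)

λ = 960 fm

Total energy E = KE + m₀c² = 0.8780 + 0.5110 = 1.3890 MeV.
(pc)² = E² − (m₀c²)² = (1.3890)² − (0.5110)² = 1.668 MeV², so pc = 1.292 MeV.
λ = hc/(pc) = 1240 MeV·fm / 1.292 MeV = 960 fm.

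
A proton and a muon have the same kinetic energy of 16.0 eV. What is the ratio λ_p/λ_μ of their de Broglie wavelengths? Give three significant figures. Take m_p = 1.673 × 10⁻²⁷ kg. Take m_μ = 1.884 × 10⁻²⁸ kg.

At fixed KE, p = √(2mKE) so λ = h/p ∝ 1/√m.
λ_p/λ_μ = √(m_μ/m_p) = √(1.884 × 10⁻²⁸/1.673 × 10⁻²⁷) = √(0.1126) = 0.336.

λ_p/λ_μ = 0.336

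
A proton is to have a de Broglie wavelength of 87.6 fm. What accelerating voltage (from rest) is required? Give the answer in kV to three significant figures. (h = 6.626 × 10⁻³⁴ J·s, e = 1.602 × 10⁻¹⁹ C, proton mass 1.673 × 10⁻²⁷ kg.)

p = h/λ = 6.626 × 10⁻³⁴ / 8.760 × 10⁻¹⁴ = 7.564 × 10⁻²¹ kg·m/s.
KE = p²/(2m) = 1.710 × 10⁻¹⁴ J.
V = KE/e = 1.710 × 10⁻¹⁴ / (1.602 × 10⁻¹⁹) = 107 kV.

V = 107 kV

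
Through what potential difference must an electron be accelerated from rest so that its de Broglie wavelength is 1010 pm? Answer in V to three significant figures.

V = 1.47 V

p = h/λ = 6.626 × 10⁻³⁴ / 1.010 × 10⁻⁹ = 6.560 × 10⁻²⁵ kg·m/s.
KE = p²/(2m) = 2.362 × 10⁻¹⁹ J.
V = KE/e = 2.362 × 10⁻¹⁹ / (1.602 × 10⁻¹⁹) = 1.47 V.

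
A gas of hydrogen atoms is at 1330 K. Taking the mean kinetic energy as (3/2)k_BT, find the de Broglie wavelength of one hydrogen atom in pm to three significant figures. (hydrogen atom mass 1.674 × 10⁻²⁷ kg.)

KE = (3/2)k_BT = 1.5 × 1.381 × 10⁻²³ × 1330 = 2.755 × 10⁻²⁰ J.
p = √(2mKE) = √(2 × 1.674 × 10⁻²⁷ × 2.755 × 10⁻²⁰) = 9.604 × 10⁻²⁴ kg·m/s.
λ = h/p = 6.90 × 10⁻¹¹ m = 69.0 pm.

λ = 69.0 pm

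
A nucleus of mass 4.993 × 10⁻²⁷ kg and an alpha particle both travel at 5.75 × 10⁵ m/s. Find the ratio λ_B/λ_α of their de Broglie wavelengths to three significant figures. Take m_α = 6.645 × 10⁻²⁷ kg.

At fixed v, p = mv so λ = h/(mv) ∝ 1/m.
λ_B/λ_α = m_α/m_B = 6.645 × 10⁻²⁷/4.993 × 10⁻²⁷ = 1.33.

λ_B/λ_α = 1.33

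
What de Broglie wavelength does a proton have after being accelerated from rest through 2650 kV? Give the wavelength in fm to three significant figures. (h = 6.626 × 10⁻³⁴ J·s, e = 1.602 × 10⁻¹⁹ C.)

KE = eV = 1.602 × 10⁻¹⁹ × 2.650 × 10⁶ = 4.245 × 10⁻¹³ J.
p = √(2mKE) = √(2 × 1.673 × 10⁻²⁷ × 4.245 × 10⁻¹³) = 3.769 × 10⁻²⁰ kg·m/s.
λ = h/p = 6.626 × 10⁻³⁴ / 3.769 × 10⁻²⁰ = 1.76 × 10⁻¹⁴ m = 17.6 fm.

λ = 17.6 fm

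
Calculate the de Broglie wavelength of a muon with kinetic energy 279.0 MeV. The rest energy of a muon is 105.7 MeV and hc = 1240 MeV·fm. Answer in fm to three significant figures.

λ = 3.35 fm

Total energy E = KE + m₀c² = 279.0 + 105.7 = 384.7 MeV.
(pc)² = E² − (m₀c²)² = (384.7)² − (105.7)² = 1.368 × 10⁵ MeV², so pc = 369.9 MeV.
λ = hc/(pc) = 1240 MeV·fm / 369.9 MeV = 3.35 fm.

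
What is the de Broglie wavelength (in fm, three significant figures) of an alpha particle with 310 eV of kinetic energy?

KE = 310 eV = 4.966 × 10⁻¹⁷ J.
p = √(2mKE) = √(2 × 6.645 × 10⁻²⁷ × 4.966 × 10⁻¹⁷) = 8.124 × 10⁻²² kg·m/s.
λ = h/p = 6.626 × 10⁻³⁴ / 8.124 × 10⁻²² = 8.16 × 10⁻¹³ m = 816 fm.

λ = 816 fm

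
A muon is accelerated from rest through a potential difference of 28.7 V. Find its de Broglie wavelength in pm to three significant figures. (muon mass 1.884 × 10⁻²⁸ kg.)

λ = 15.9 pm

KE = eV = 1.602 × 10⁻¹⁹ × 28.70 = 4.598 × 10⁻¹⁸ J.
p = √(2mKE) = √(2 × 1.884 × 10⁻²⁸ × 4.598 × 10⁻¹⁸) = 4.162 × 10⁻²³ kg·m/s.
λ = h/p = 6.626 × 10⁻³⁴ / 4.162 × 10⁻²³ = 1.59 × 10⁻¹¹ m = 15.9 pm.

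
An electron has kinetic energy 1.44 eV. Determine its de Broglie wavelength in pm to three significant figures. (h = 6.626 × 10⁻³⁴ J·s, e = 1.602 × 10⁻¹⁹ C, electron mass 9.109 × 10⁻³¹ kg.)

KE = 1.44 eV = 2.307 × 10⁻¹⁹ J.
p = √(2mKE) = √(2 × 9.109 × 10⁻³¹ × 2.307 × 10⁻¹⁹) = 6.483 × 10⁻²⁵ kg·m/s.
λ = h/p = 6.626 × 10⁻³⁴ / 6.483 × 10⁻²⁵ = 1.02 × 10⁻⁹ m = 1020 pm.

λ = 1020 pm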